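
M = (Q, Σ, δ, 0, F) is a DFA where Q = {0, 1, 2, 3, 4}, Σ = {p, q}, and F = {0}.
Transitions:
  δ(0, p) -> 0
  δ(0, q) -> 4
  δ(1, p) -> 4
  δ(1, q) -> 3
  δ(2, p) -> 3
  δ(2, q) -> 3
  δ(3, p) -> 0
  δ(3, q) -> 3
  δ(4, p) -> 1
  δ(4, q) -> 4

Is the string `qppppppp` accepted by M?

rejected

0 --q--> 4
4 --p--> 1
1 --p--> 4
4 --p--> 1
1 --p--> 4
4 --p--> 1
1 --p--> 4
4 --p--> 1
End in state 1, which is not an accepting state.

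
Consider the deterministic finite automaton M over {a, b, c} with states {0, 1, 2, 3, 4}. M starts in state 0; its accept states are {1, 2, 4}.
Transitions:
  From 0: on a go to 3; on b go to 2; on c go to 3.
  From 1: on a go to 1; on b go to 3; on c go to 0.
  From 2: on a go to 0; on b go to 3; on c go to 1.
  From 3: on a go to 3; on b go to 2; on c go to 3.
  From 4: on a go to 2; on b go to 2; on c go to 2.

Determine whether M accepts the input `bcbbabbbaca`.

rejected

0 --b--> 2
2 --c--> 1
1 --b--> 3
3 --b--> 2
2 --a--> 0
0 --b--> 2
2 --b--> 3
3 --b--> 2
2 --a--> 0
0 --c--> 3
3 --a--> 3
End in state 3, which is not an accepting state.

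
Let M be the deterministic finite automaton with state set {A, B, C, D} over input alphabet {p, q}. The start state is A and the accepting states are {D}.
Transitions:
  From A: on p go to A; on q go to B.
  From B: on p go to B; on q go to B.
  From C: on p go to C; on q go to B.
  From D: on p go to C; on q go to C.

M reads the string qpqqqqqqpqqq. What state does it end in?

A --q--> B
B --p--> B
B --q--> B
B --q--> B
B --q--> B
B --q--> B
B --q--> B
B --q--> B
B --p--> B
B --q--> B
B --q--> B
B --q--> B

B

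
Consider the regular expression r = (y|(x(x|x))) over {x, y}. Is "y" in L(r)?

yes

The left alternative y matches y.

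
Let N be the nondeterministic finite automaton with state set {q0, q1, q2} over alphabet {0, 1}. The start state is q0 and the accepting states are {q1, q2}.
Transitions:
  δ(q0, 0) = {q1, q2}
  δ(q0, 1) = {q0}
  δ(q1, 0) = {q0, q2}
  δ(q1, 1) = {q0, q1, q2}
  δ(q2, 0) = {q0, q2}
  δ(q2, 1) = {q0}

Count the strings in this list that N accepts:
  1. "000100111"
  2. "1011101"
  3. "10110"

"000100111": accepted
"1011101": accepted
"10110": accepted

3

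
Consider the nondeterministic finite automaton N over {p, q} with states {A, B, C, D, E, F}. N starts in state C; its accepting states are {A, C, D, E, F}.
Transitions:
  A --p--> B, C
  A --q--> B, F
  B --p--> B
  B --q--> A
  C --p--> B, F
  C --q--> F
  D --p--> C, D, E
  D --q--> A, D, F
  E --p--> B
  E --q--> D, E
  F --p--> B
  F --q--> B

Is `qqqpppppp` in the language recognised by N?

Start: {C}
read q: {F}
read q: {B}
read q: {A}
read p: {B, C}
read p: {B, F}
read p: {B}
read p: {B}
read p: {B}
read p: {B}
Reachable ∩ accepting = {} — empty.

rejected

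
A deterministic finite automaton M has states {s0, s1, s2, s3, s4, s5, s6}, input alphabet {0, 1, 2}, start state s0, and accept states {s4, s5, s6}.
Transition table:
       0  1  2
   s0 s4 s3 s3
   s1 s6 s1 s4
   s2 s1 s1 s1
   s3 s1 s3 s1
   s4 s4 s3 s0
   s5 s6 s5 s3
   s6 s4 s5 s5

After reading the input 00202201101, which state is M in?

s0 --0--> s4
s4 --0--> s4
s4 --2--> s0
s0 --0--> s4
s4 --2--> s0
s0 --2--> s3
s3 --0--> s1
s1 --1--> s1
s1 --1--> s1
s1 --0--> s6
s6 --1--> s5

s5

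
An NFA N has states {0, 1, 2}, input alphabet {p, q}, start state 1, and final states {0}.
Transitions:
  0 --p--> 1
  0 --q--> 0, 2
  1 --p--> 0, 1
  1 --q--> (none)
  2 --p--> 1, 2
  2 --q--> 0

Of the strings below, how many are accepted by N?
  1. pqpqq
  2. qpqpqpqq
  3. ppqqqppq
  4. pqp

2

pqpqq: accepted
qpqpqpqq: rejected
ppqqqppq: accepted
pqp: rejected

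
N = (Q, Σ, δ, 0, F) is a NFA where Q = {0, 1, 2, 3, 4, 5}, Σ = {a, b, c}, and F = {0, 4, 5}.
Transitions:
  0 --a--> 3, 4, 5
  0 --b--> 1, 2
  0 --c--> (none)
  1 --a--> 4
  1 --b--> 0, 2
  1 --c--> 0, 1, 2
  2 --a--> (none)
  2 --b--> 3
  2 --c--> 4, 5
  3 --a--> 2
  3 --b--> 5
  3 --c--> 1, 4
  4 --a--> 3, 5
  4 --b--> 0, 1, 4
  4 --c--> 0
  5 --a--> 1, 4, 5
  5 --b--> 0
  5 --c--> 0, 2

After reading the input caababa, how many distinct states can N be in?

Start: {0}
read c: {}
The reachable set is empty and stays empty for the remaining 6 symbols.
Final reachable set {} has 0 states.

0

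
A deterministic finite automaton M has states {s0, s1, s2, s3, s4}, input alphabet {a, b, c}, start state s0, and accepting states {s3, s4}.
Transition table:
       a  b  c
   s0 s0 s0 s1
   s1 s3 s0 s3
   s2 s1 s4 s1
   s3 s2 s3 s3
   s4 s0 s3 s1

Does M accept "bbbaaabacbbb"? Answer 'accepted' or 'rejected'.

rejected

s0 --b--> s0
s0 --b--> s0
s0 --b--> s0
s0 --a--> s0
s0 --a--> s0
s0 --a--> s0
s0 --b--> s0
s0 --a--> s0
s0 --c--> s1
s1 --b--> s0
s0 --b--> s0
s0 --b--> s0
End in state s0, which is not an accepting state.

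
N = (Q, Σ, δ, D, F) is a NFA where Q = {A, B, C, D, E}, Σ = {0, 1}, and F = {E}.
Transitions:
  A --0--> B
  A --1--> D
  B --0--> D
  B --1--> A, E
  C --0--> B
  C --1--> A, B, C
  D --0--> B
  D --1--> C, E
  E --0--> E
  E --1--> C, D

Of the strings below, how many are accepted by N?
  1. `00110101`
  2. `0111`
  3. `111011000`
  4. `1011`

`00110101`: accepted
`0111`: accepted
`111011000`: accepted
`1011`: accepted

4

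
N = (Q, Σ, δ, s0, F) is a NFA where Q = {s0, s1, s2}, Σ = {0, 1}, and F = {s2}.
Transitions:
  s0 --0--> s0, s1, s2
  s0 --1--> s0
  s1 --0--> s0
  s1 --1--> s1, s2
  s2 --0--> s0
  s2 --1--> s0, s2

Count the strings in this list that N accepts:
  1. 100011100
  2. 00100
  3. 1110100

3

100011100: accepted
00100: accepted
1110100: accepted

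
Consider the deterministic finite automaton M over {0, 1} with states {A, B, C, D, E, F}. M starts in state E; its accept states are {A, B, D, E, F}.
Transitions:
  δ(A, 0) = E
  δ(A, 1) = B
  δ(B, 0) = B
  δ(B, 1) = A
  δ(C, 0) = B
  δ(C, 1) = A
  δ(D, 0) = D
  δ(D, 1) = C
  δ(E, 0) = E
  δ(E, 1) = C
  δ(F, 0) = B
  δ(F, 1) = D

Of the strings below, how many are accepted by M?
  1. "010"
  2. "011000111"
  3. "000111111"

3

"010": accepted
"011000111": accepted
"000111111": accepted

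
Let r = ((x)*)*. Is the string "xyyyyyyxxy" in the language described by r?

no

xyyyyyyxxy cannot be split into zero or more pieces each matching (x)*.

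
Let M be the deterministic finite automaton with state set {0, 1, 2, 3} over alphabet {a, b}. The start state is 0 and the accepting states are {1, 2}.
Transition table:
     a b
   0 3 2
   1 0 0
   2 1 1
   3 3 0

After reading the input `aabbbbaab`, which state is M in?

0

0 --a--> 3
3 --a--> 3
3 --b--> 0
0 --b--> 2
2 --b--> 1
1 --b--> 0
0 --a--> 3
3 --a--> 3
3 --b--> 0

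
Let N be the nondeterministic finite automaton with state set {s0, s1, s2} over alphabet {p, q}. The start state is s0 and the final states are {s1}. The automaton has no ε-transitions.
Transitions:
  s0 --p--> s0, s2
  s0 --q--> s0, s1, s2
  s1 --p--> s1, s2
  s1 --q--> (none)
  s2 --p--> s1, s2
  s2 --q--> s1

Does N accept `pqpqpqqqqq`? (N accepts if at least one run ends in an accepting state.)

Start: {s0}
read p: {s0, s2}
read q: {s0, s1, s2}
read p: {s0, s1, s2}
read q: {s0, s1, s2}
read p: {s0, s1, s2}
read q: {s0, s1, s2}
read q: {s0, s1, s2}
read q: {s0, s1, s2}
read q: {s0, s1, s2}
read q: {s0, s1, s2}
Reachable ∩ accepting = {s1} — nonempty.

accepted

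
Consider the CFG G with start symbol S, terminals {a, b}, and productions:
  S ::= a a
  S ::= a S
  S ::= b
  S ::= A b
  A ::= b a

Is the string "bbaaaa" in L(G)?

no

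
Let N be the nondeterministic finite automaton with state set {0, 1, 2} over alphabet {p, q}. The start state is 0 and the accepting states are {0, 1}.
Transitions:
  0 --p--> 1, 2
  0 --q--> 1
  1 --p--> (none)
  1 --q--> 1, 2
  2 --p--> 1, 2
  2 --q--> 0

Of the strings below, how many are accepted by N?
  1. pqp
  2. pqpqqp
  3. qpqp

pqp: accepted
pqpqqp: accepted
qpqp: rejected

2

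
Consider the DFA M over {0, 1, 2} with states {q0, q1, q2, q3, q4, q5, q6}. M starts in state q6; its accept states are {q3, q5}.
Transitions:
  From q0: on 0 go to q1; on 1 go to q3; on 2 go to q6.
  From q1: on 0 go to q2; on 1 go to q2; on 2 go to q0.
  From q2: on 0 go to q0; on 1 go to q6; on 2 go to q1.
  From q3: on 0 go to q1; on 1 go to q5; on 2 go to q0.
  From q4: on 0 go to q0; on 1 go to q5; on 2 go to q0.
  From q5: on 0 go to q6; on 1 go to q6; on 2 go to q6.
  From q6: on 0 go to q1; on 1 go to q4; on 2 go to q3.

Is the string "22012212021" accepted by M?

accepted

q6 --2--> q3
q3 --2--> q0
q0 --0--> q1
q1 --1--> q2
q2 --2--> q1
q1 --2--> q0
q0 --1--> q3
q3 --2--> q0
q0 --0--> q1
q1 --2--> q0
q0 --1--> q3
End in state q3, which is an accepting state.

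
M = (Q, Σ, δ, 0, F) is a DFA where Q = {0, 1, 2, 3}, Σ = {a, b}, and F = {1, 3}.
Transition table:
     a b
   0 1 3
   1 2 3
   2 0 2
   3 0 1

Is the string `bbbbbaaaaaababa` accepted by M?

0 --b--> 3
3 --b--> 1
1 --b--> 3
3 --b--> 1
1 --b--> 3
3 --a--> 0
0 --a--> 1
1 --a--> 2
2 --a--> 0
0 --a--> 1
1 --a--> 2
2 --b--> 2
2 --a--> 0
0 --b--> 3
3 --a--> 0
End in state 0, which is not an accepting state.

rejected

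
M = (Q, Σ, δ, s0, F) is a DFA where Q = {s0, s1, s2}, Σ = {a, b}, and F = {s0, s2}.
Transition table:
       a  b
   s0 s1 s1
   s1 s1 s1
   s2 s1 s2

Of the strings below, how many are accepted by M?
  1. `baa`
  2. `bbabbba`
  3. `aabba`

0

`baa`: rejected
`bbabbba`: rejected
`aabba`: rejected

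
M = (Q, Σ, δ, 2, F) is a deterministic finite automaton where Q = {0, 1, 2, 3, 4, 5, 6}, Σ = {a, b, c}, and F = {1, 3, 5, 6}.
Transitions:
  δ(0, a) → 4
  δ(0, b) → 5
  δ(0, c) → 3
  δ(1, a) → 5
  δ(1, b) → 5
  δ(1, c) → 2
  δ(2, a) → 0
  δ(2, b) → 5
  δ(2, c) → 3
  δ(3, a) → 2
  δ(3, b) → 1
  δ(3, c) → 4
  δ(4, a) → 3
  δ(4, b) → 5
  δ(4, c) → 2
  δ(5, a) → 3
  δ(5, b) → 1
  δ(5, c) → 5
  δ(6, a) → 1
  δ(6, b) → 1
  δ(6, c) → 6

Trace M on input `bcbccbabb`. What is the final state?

5

2 --b--> 5
5 --c--> 5
5 --b--> 1
1 --c--> 2
2 --c--> 3
3 --b--> 1
1 --a--> 5
5 --b--> 1
1 --b--> 5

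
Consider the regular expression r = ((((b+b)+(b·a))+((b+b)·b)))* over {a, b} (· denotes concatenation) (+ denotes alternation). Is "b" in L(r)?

yes

Split into 1 piece b; each matches (((b+b)+(b·a))+((b+b)·b)).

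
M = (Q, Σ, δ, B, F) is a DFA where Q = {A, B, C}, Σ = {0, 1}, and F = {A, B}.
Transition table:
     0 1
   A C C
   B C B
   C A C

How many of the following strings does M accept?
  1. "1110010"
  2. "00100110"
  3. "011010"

"1110010": accepted
"00100110": accepted
"011010": accepted

3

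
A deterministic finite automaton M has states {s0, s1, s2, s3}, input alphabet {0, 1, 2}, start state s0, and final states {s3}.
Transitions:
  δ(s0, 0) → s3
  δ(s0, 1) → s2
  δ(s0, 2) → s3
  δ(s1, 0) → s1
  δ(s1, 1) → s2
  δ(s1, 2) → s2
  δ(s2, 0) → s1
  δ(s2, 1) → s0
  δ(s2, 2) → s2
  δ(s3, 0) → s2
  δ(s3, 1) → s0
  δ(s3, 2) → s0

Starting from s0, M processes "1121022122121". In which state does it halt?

s0 --1--> s2
s2 --1--> s0
s0 --2--> s3
s3 --1--> s0
s0 --0--> s3
s3 --2--> s0
s0 --2--> s3
s3 --1--> s0
s0 --2--> s3
s3 --2--> s0
s0 --1--> s2
s2 --2--> s2
s2 --1--> s0

s0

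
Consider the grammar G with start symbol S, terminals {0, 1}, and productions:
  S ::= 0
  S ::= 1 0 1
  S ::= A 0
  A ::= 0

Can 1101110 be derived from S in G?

no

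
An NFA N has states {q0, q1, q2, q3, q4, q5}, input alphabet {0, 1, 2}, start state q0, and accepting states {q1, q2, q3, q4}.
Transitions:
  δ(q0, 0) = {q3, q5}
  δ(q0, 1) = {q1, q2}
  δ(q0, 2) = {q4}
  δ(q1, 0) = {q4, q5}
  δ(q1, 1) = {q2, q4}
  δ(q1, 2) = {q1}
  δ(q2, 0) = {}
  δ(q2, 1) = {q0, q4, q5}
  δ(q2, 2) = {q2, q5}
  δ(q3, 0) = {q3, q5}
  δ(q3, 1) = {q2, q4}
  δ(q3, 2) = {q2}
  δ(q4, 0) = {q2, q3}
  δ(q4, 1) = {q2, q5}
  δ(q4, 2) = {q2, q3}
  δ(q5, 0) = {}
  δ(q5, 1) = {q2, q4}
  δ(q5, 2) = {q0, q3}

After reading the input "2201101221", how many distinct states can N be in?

5

Start: {q0}
read 2: {q4}
read 2: {q2, q3}
read 0: {q3, q5}
read 1: {q2, q4}
read 1: {q0, q2, q4, q5}
read 0: {q2, q3, q5}
read 1: {q0, q2, q4, q5}
read 2: {q0, q2, q3, q4, q5}
read 2: {q0, q2, q3, q4, q5}
read 1: {q0, q1, q2, q4, q5}
Final reachable set {q0, q1, q2, q4, q5} has 5 states.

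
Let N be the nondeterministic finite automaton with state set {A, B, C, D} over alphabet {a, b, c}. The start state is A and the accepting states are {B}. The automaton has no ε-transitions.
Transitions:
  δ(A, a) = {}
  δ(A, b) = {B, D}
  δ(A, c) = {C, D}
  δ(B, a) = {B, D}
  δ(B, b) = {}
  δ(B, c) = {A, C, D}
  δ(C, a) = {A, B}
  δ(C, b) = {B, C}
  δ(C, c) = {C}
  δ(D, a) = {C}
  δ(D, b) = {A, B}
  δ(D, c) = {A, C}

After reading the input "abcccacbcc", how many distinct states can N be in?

Start: {A}
read a: {}
The reachable set is empty and stays empty for the remaining 9 symbols.
Final reachable set {} has 0 states.

0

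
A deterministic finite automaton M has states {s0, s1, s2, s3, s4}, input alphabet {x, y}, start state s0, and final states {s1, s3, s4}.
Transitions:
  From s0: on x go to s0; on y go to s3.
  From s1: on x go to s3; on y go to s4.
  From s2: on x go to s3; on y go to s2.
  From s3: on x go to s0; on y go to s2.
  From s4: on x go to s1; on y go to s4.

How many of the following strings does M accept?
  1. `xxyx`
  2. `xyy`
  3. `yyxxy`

1

`xxyx`: rejected
`xyy`: rejected
`yyxxy`: accepted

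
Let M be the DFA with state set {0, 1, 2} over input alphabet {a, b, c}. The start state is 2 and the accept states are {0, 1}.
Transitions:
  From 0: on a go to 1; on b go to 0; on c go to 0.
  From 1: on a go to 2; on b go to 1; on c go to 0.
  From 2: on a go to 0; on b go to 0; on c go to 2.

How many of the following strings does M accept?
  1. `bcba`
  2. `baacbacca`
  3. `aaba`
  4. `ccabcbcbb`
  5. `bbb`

4

`bcba`: accepted
`baacbacca`: accepted
`aaba`: rejected
`ccabcbcbb`: accepted
`bbb`: accepted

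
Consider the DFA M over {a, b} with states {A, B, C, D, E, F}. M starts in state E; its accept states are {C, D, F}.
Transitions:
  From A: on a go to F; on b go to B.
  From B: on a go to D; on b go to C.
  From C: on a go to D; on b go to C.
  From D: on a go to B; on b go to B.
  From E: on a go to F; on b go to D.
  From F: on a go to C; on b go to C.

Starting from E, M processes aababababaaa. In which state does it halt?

E --a--> F
F --a--> C
C --b--> C
C --a--> D
D --b--> B
B --a--> D
D --b--> B
B --a--> D
D --b--> B
B --a--> D
D --a--> B
B --a--> D

D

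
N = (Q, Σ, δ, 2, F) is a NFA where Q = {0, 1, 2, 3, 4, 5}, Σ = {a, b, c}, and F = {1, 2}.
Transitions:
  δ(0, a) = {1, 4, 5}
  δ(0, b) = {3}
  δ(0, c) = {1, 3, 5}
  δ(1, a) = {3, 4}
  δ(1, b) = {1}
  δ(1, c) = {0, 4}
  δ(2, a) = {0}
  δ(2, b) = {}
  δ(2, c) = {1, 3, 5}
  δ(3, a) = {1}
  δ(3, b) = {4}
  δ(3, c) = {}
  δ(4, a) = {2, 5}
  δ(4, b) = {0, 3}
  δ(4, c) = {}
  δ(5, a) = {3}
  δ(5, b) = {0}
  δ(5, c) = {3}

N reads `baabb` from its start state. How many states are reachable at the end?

Start: {2}
read b: {}
The reachable set is empty and stays empty for the remaining 4 symbols.
Final reachable set {} has 0 states.

0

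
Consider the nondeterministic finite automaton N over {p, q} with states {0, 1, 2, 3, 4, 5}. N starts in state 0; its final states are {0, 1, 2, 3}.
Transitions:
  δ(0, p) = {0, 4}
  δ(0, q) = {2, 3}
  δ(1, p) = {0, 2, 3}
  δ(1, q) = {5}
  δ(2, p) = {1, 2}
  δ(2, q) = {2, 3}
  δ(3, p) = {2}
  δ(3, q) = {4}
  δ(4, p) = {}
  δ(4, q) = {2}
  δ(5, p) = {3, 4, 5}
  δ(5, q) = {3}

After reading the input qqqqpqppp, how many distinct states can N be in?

Start: {0}
read q: {2, 3}
read q: {2, 3, 4}
read q: {2, 3, 4}
read q: {2, 3, 4}
read p: {1, 2}
read q: {2, 3, 5}
read p: {1, 2, 3, 4, 5}
read p: {0, 1, 2, 3, 4, 5}
read p: {0, 1, 2, 3, 4, 5}
Final reachable set {0, 1, 2, 3, 4, 5} has 6 states.

6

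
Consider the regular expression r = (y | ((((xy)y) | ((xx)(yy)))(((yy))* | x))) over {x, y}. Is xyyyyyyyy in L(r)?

The right alternative ((((xy)y)|((xx)(yy)))(((yy))*|x)) matches xyyyyyyyy.

yes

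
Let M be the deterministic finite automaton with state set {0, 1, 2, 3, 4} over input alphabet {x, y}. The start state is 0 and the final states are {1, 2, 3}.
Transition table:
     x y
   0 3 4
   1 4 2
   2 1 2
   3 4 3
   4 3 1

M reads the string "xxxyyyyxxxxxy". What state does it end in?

0 --x--> 3
3 --x--> 4
4 --x--> 3
3 --y--> 3
3 --y--> 3
3 --y--> 3
3 --y--> 3
3 --x--> 4
4 --x--> 3
3 --x--> 4
4 --x--> 3
3 --x--> 4
4 --y--> 1

1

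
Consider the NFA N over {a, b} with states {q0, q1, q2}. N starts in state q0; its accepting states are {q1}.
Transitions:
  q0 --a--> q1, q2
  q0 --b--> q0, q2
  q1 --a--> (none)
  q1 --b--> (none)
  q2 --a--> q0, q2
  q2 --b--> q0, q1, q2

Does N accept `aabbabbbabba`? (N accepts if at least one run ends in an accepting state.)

accepted

Start: {q0}
read a: {q1, q2}
read a: {q0, q2}
read b: {q0, q1, q2}
read b: {q0, q1, q2}
read a: {q0, q1, q2}
read b: {q0, q1, q2}
read b: {q0, q1, q2}
read b: {q0, q1, q2}
read a: {q0, q1, q2}
read b: {q0, q1, q2}
read b: {q0, q1, q2}
read a: {q0, q1, q2}
Reachable ∩ accepting = {q1} — nonempty.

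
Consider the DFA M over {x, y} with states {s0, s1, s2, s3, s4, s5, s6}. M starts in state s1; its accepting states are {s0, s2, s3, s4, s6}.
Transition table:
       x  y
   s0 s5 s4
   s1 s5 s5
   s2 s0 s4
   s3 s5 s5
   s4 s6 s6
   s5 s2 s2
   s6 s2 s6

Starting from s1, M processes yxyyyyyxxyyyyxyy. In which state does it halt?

s6

s1 --y--> s5
s5 --x--> s2
s2 --y--> s4
s4 --y--> s6
s6 --y--> s6
s6 --y--> s6
s6 --y--> s6
s6 --x--> s2
s2 --x--> s0
s0 --y--> s4
s4 --y--> s6
s6 --y--> s6
s6 --y--> s6
s6 --x--> s2
s2 --y--> s4
s4 --y--> s6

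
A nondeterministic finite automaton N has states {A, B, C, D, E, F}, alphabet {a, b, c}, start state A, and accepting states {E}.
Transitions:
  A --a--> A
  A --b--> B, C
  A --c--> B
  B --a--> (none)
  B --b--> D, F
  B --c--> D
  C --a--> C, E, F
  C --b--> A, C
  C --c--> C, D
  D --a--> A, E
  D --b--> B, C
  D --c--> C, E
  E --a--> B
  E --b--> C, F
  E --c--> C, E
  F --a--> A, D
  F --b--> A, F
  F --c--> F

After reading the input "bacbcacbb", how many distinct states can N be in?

5

Start: {A}
read b: {B, C}
read a: {C, E, F}
read c: {C, D, E, F}
read b: {A, B, C, F}
read c: {B, C, D, F}
read a: {A, C, D, E, F}
read c: {B, C, D, E, F}
read b: {A, B, C, D, F}
read b: {A, B, C, D, F}
Final reachable set {A, B, C, D, F} has 5 states.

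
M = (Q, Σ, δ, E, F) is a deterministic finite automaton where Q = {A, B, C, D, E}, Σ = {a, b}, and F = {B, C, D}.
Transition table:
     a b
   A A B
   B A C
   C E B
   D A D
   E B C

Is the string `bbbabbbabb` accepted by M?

accepted

E --b--> C
C --b--> B
B --b--> C
C --a--> E
E --b--> C
C --b--> B
B --b--> C
C --a--> E
E --b--> C
C --b--> B
End in state B, which is an accepting state.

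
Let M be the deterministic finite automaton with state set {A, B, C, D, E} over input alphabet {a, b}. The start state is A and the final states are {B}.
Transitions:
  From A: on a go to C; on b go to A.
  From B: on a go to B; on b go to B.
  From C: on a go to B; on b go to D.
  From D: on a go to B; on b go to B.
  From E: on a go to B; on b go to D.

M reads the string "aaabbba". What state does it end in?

A --a--> C
C --a--> B
B --a--> B
B --b--> B
B --b--> B
B --b--> B
B --a--> B

B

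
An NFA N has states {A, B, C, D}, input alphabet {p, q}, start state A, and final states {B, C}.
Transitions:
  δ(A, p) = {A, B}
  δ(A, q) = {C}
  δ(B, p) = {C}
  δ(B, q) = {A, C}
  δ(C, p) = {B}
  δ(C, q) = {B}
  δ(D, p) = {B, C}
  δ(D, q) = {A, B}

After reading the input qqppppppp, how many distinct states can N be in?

Start: {A}
read q: {C}
read q: {B}
read p: {C}
read p: {B}
read p: {C}
read p: {B}
read p: {C}
read p: {B}
read p: {C}
Final reachable set {C} has 1 state.

1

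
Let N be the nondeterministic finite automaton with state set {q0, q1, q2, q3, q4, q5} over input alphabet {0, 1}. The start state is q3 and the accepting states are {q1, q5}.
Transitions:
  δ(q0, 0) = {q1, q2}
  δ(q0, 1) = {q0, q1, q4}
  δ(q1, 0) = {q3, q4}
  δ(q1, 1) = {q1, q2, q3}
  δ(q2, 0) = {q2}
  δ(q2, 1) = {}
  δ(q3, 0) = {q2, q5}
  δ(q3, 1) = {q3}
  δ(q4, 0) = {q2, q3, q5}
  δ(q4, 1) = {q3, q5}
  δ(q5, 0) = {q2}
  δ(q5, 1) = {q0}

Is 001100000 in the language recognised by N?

rejected

Start: {q3}
read 0: {q2, q5}
read 0: {q2}
read 1: {}
The reachable set is empty and stays empty for the remaining 6 symbols.
Reachable ∩ accepting = {} — empty.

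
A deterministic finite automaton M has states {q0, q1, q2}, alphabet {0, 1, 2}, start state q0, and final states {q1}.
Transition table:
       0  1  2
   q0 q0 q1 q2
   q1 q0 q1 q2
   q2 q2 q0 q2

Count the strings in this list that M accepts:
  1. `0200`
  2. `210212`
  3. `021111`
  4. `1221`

1

`0200`: rejected
`210212`: rejected
`021111`: accepted
`1221`: rejected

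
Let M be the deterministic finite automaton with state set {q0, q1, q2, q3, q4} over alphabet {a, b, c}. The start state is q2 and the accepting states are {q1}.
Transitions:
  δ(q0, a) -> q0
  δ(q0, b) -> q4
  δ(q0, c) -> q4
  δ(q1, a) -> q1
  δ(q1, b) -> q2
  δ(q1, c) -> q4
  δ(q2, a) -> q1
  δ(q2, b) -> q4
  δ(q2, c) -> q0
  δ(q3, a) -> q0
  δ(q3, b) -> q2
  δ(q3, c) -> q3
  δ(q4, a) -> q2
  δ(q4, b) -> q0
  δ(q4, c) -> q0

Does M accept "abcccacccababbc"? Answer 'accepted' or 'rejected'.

rejected

q2 --a--> q1
q1 --b--> q2
q2 --c--> q0
q0 --c--> q4
q4 --c--> q0
q0 --a--> q0
q0 --c--> q4
q4 --c--> q0
q0 --c--> q4
q4 --a--> q2
q2 --b--> q4
q4 --a--> q2
q2 --b--> q4
q4 --b--> q0
q0 --c--> q4
End in state q4, which is not an accepting state.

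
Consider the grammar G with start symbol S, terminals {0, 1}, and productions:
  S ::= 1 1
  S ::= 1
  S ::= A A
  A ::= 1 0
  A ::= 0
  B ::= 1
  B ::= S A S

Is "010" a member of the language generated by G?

yes

S ⇒ AA ⇒ 0A ⇒ 010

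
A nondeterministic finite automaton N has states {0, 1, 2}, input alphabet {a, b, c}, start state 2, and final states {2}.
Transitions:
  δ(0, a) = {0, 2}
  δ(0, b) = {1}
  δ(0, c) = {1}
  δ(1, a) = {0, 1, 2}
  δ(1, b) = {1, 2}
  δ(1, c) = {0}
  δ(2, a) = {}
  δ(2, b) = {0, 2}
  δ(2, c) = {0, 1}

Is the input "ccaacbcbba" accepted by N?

Start: {2}
read c: {0, 1}
read c: {0, 1}
read a: {0, 1, 2}
read a: {0, 1, 2}
read c: {0, 1}
read b: {1, 2}
read c: {0, 1}
read b: {1, 2}
read b: {0, 1, 2}
read a: {0, 1, 2}
Reachable ∩ accepting = {2} — nonempty.

accepted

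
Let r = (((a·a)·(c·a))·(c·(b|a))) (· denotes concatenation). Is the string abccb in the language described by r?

no

No split of abccb into u·v has ((a·a)·(c·a)) matching u and (c·(b|a)) matching v.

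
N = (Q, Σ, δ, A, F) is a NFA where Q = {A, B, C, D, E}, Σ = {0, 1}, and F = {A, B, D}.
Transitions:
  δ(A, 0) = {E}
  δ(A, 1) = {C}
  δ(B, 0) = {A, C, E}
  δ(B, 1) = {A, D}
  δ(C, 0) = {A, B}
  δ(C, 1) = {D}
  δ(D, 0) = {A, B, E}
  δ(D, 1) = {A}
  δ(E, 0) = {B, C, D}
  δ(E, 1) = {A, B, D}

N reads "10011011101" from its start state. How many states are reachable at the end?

4

Start: {A}
read 1: {C}
read 0: {A, B}
read 0: {A, C, E}
read 1: {A, B, C, D}
read 1: {A, C, D}
read 0: {A, B, E}
read 1: {A, B, C, D}
read 1: {A, C, D}
read 1: {A, C, D}
read 0: {A, B, E}
read 1: {A, B, C, D}
Final reachable set {A, B, C, D} has 4 states.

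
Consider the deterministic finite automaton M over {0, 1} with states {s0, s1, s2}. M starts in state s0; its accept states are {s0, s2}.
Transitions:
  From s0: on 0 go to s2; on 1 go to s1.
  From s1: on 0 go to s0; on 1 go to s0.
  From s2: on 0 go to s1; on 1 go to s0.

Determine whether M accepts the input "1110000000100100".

rejected

s0 --1--> s1
s1 --1--> s0
s0 --1--> s1
s1 --0--> s0
s0 --0--> s2
s2 --0--> s1
s1 --0--> s0
s0 --0--> s2
s2 --0--> s1
s1 --0--> s0
s0 --1--> s1
s1 --0--> s0
s0 --0--> s2
s2 --1--> s0
s0 --0--> s2
s2 --0--> s1
End in state s1, which is not an accepting state.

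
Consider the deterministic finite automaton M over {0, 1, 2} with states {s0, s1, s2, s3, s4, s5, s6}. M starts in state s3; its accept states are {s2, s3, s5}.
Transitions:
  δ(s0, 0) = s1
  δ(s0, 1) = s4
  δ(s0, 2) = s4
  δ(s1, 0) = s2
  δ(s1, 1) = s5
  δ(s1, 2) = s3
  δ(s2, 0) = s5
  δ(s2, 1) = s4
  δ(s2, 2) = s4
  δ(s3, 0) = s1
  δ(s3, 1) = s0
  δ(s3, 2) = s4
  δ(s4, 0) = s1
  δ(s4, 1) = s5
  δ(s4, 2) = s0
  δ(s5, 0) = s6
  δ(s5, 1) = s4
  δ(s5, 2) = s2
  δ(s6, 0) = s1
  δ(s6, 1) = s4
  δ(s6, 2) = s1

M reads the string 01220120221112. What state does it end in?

s3 --0--> s1
s1 --1--> s5
s5 --2--> s2
s2 --2--> s4
s4 --0--> s1
s1 --1--> s5
s5 --2--> s2
s2 --0--> s5
s5 --2--> s2
s2 --2--> s4
s4 --1--> s5
s5 --1--> s4
s4 --1--> s5
s5 --2--> s2

s2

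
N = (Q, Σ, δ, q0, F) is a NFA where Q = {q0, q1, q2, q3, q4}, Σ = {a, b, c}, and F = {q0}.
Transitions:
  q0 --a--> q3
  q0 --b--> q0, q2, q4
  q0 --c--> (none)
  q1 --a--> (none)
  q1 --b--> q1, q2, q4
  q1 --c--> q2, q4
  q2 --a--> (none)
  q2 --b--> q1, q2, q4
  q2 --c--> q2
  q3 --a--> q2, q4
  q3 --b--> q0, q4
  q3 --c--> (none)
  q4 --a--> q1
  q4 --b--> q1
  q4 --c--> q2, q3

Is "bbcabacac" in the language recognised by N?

rejected

Start: {q0}
read b: {q0, q2, q4}
read b: {q0, q1, q2, q4}
read c: {q2, q3, q4}
read a: {q1, q2, q4}
read b: {q1, q2, q4}
read a: {q1}
read c: {q2, q4}
read a: {q1}
read c: {q2, q4}
Reachable ∩ accepting = {} — empty.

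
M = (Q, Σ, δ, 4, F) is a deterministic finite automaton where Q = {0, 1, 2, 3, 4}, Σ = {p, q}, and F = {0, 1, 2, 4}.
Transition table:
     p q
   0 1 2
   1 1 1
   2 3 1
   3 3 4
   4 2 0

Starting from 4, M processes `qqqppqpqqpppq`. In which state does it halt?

1

4 --q--> 0
0 --q--> 2
2 --q--> 1
1 --p--> 1
1 --p--> 1
1 --q--> 1
1 --p--> 1
1 --q--> 1
1 --q--> 1
1 --p--> 1
1 --p--> 1
1 --p--> 1
1 --q--> 1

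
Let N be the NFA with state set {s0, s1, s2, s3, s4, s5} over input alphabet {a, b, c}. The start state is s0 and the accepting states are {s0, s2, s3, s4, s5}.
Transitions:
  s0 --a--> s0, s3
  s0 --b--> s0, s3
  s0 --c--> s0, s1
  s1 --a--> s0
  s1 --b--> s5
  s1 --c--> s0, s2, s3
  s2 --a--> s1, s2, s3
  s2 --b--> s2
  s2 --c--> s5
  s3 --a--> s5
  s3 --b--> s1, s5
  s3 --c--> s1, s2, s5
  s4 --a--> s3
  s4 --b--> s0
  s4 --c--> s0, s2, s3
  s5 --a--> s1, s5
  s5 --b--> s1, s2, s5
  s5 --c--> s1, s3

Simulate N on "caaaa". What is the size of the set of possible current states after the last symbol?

Start: {s0}
read c: {s0, s1}
read a: {s0, s3}
read a: {s0, s3, s5}
read a: {s0, s1, s3, s5}
read a: {s0, s1, s3, s5}
Final reachable set {s0, s1, s3, s5} has 4 states.

4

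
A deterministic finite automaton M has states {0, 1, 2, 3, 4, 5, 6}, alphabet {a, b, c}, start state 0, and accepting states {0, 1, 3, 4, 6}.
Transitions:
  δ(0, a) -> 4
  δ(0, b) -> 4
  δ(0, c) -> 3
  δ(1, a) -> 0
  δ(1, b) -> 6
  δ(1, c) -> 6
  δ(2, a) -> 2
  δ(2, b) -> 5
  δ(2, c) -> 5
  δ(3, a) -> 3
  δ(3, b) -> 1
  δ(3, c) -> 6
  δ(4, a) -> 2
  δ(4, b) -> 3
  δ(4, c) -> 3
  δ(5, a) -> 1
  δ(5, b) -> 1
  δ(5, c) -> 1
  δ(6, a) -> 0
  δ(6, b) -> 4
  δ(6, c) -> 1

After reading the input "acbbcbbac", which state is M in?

0 --a--> 4
4 --c--> 3
3 --b--> 1
1 --b--> 6
6 --c--> 1
1 --b--> 6
6 --b--> 4
4 --a--> 2
2 --c--> 5

5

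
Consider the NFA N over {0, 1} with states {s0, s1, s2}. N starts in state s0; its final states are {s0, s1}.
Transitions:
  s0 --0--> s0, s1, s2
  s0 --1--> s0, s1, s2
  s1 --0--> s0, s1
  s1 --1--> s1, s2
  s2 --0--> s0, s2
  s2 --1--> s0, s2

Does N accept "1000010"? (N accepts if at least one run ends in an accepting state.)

Start: {s0}
read 1: {s0, s1, s2}
read 0: {s0, s1, s2}
read 0: {s0, s1, s2}
read 0: {s0, s1, s2}
read 0: {s0, s1, s2}
read 1: {s0, s1, s2}
read 0: {s0, s1, s2}
Reachable ∩ accepting = {s0, s1} — nonempty.

accepted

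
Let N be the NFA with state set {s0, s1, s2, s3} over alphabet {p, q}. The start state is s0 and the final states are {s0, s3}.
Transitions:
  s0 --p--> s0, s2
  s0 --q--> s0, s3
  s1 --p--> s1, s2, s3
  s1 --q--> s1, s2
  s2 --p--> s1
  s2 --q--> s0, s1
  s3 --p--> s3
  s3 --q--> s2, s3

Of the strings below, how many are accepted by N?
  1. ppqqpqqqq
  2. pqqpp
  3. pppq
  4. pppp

ppqqpqqqq: accepted
pqqpp: accepted
pppq: accepted
pppp: accepted

4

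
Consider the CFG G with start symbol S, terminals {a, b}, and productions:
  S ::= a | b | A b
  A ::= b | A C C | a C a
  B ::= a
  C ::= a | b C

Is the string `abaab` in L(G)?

S ⇒ Ab ⇒ aCab ⇒ abCab ⇒ abaab

yes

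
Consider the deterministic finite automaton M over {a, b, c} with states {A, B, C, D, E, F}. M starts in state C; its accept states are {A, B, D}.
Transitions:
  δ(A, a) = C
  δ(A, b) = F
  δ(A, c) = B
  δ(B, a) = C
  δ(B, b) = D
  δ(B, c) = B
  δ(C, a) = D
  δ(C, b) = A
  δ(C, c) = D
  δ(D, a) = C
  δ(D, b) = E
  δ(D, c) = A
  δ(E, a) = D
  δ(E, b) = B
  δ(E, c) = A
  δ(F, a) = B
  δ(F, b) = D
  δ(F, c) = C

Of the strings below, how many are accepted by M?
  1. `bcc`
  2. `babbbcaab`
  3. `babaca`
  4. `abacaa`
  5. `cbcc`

`bcc`: accepted
`babbbcaab`: rejected
`babaca`: rejected
`abacaa`: accepted
`cbcc`: accepted

3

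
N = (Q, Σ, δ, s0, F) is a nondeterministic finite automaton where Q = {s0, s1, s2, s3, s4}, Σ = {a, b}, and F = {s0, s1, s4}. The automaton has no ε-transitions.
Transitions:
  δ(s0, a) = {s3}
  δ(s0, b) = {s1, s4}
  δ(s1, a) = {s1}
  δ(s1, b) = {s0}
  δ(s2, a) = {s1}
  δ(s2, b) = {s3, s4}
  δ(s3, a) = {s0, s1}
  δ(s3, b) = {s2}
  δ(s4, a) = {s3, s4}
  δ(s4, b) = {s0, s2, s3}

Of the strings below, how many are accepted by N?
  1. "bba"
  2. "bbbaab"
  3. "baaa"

"bba": accepted
"bbbaab": accepted
"baaa": accepted

3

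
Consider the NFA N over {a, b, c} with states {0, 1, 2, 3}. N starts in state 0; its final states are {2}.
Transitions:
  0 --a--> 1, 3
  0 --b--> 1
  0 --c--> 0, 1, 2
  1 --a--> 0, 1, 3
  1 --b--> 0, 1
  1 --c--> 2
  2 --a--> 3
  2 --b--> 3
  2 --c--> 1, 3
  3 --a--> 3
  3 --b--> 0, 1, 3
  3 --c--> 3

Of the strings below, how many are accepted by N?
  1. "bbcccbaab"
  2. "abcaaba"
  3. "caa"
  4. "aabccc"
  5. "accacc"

2

"bbcccbaab": rejected
"abcaaba": rejected
"caa": rejected
"aabccc": accepted
"accacc": accepted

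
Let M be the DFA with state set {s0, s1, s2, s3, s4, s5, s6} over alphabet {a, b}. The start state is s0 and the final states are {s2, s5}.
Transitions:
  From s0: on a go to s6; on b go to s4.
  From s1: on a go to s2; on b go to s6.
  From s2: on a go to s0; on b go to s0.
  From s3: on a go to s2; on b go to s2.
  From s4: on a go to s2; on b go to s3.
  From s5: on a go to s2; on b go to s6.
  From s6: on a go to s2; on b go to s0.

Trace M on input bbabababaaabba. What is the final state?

s2

s0 --b--> s4
s4 --b--> s3
s3 --a--> s2
s2 --b--> s0
s0 --a--> s6
s6 --b--> s0
s0 --a--> s6
s6 --b--> s0
s0 --a--> s6
s6 --a--> s2
s2 --a--> s0
s0 --b--> s4
s4 --b--> s3
s3 --a--> s2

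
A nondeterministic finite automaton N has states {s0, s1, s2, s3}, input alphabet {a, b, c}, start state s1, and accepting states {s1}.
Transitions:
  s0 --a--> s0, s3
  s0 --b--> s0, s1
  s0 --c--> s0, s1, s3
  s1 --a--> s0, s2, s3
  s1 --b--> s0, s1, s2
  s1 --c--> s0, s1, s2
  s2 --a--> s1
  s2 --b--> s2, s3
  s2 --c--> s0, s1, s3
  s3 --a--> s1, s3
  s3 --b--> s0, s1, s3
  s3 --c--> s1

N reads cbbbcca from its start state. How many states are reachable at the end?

Start: {s1}
read c: {s0, s1, s2}
read b: {s0, s1, s2, s3}
read b: {s0, s1, s2, s3}
read b: {s0, s1, s2, s3}
read c: {s0, s1, s2, s3}
read c: {s0, s1, s2, s3}
read a: {s0, s1, s2, s3}
Final reachable set {s0, s1, s2, s3} has 4 states.

4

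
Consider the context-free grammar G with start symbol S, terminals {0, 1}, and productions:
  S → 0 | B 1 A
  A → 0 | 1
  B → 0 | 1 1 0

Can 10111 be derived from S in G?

no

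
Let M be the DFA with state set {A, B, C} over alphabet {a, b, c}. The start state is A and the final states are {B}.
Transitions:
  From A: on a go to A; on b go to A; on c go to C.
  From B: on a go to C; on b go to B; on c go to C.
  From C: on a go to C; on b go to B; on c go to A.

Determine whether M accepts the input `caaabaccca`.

A --c--> C
C --a--> C
C --a--> C
C --a--> C
C --b--> B
B --a--> C
C --c--> A
A --c--> C
C --c--> A
A --a--> A
End in state A, which is not an accepting state.

rejected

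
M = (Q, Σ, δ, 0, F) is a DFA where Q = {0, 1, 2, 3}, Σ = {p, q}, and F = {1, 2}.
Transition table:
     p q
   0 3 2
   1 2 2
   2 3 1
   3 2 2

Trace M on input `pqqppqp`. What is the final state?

0 --p--> 3
3 --q--> 2
2 --q--> 1
1 --p--> 2
2 --p--> 3
3 --q--> 2
2 --p--> 3

3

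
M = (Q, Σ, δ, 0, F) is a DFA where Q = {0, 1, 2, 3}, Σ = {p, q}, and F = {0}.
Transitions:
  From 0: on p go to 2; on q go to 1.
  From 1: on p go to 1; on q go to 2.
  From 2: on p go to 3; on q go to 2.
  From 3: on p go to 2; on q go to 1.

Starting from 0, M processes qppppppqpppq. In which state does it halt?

1

0 --q--> 1
1 --p--> 1
1 --p--> 1
1 --p--> 1
1 --p--> 1
1 --p--> 1
1 --p--> 1
1 --q--> 2
2 --p--> 3
3 --p--> 2
2 --p--> 3
3 --q--> 1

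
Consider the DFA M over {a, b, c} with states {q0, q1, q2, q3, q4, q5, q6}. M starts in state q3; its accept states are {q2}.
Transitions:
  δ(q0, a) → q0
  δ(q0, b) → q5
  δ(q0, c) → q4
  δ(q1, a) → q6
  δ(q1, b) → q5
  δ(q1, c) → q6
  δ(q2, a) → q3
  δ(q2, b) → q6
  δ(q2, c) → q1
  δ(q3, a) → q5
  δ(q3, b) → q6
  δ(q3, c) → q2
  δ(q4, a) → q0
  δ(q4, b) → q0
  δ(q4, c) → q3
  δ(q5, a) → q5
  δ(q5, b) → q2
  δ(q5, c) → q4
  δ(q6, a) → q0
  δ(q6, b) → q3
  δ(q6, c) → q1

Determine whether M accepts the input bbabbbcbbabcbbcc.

rejected

q3 --b--> q6
q6 --b--> q3
q3 --a--> q5
q5 --b--> q2
q2 --b--> q6
q6 --b--> q3
q3 --c--> q2
q2 --b--> q6
q6 --b--> q3
q3 --a--> q5
q5 --b--> q2
q2 --c--> q1
q1 --b--> q5
q5 --b--> q2
q2 --c--> q1
q1 --c--> q6
End in state q6, which is not an accepting state.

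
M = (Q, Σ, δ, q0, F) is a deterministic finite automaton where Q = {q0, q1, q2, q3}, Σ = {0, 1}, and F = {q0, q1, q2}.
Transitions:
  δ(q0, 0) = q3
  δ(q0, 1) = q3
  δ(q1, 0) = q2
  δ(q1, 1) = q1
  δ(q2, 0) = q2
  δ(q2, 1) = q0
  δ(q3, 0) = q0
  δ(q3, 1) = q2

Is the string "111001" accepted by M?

rejected

q0 --1--> q3
q3 --1--> q2
q2 --1--> q0
q0 --0--> q3
q3 --0--> q0
q0 --1--> q3
End in state q3, which is not an accepting state.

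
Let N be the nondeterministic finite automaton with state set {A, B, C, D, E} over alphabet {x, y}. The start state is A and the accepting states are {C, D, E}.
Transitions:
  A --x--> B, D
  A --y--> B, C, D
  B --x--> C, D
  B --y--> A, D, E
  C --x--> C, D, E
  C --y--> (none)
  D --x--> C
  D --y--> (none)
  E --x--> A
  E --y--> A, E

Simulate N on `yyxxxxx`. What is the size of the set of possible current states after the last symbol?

5

Start: {A}
read y: {B, C, D}
read y: {A, D, E}
read x: {A, B, C, D}
read x: {B, C, D, E}
read x: {A, C, D, E}
read x: {A, B, C, D, E}
read x: {A, B, C, D, E}
Final reachable set {A, B, C, D, E} has 5 states.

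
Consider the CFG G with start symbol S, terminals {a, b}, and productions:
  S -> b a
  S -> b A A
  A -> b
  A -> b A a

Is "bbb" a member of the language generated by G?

S ⇒ bAA ⇒ bbA ⇒ bbb

yes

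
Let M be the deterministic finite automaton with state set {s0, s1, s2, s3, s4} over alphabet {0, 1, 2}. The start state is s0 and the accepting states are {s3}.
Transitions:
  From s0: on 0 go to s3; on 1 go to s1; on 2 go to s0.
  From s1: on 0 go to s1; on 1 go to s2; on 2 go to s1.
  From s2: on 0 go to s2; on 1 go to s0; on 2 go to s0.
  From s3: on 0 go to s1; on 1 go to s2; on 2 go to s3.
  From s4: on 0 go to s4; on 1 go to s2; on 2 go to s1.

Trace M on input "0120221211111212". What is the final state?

s1

s0 --0--> s3
s3 --1--> s2
s2 --2--> s0
s0 --0--> s3
s3 --2--> s3
s3 --2--> s3
s3 --1--> s2
s2 --2--> s0
s0 --1--> s1
s1 --1--> s2
s2 --1--> s0
s0 --1--> s1
s1 --1--> s2
s2 --2--> s0
s0 --1--> s1
s1 --2--> s1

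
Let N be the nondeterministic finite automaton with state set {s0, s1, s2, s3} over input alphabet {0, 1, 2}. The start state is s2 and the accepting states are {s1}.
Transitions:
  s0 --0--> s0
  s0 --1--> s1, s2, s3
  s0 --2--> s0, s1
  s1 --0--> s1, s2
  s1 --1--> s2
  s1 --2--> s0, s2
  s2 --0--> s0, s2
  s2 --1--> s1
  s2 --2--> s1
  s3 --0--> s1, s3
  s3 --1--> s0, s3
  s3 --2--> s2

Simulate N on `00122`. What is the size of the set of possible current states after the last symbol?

Start: {s2}
read 0: {s0, s2}
read 0: {s0, s2}
read 1: {s1, s2, s3}
read 2: {s0, s1, s2}
read 2: {s0, s1, s2}
Final reachable set {s0, s1, s2} has 3 states.

3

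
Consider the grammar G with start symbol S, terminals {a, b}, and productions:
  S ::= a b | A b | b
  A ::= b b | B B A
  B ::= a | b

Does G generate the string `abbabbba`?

no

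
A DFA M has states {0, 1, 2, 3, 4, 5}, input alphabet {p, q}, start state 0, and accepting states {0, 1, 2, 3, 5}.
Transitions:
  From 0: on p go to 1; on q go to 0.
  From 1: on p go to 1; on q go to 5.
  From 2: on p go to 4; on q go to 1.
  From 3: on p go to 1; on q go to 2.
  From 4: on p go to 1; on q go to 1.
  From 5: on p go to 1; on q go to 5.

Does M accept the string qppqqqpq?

accepted

0 --q--> 0
0 --p--> 1
1 --p--> 1
1 --q--> 5
5 --q--> 5
5 --q--> 5
5 --p--> 1
1 --q--> 5
End in state 5, which is an accepting state.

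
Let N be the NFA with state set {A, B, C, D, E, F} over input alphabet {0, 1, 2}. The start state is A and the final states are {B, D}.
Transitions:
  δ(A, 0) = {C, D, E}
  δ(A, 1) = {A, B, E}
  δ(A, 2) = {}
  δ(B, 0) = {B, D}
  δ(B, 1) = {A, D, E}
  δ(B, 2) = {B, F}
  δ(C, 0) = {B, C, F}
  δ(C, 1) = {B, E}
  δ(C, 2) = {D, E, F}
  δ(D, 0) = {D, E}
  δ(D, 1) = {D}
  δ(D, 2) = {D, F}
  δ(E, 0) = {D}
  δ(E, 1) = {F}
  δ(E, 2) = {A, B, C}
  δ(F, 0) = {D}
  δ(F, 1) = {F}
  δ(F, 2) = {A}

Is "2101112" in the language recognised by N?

Start: {A}
read 2: {}
The reachable set is empty and stays empty for the remaining 6 symbols.
Reachable ∩ accepting = {} — empty.

rejected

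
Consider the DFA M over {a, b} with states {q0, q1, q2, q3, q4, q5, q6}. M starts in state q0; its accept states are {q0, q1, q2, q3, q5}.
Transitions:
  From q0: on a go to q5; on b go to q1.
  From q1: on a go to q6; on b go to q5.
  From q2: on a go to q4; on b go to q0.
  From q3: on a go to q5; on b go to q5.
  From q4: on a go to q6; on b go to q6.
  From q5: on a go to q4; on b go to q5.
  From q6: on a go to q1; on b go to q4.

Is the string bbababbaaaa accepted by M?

q0 --b--> q1
q1 --b--> q5
q5 --a--> q4
q4 --b--> q6
q6 --a--> q1
q1 --b--> q5
q5 --b--> q5
q5 --a--> q4
q4 --a--> q6
q6 --a--> q1
q1 --a--> q6
End in state q6, which is not an accepting state.

rejected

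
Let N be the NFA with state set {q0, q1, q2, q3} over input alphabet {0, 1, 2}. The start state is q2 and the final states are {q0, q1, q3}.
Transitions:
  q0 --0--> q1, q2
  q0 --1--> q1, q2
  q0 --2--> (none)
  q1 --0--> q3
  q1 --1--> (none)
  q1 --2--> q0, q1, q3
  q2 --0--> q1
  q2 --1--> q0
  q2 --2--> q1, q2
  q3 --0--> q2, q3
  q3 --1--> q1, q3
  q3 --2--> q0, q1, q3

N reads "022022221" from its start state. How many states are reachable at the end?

Start: {q2}
read 0: {q1}
read 2: {q0, q1, q3}
read 2: {q0, q1, q3}
read 0: {q1, q2, q3}
read 2: {q0, q1, q2, q3}
read 2: {q0, q1, q2, q3}
read 2: {q0, q1, q2, q3}
read 2: {q0, q1, q2, q3}
read 1: {q0, q1, q2, q3}
Final reachable set {q0, q1, q2, q3} has 4 states.

4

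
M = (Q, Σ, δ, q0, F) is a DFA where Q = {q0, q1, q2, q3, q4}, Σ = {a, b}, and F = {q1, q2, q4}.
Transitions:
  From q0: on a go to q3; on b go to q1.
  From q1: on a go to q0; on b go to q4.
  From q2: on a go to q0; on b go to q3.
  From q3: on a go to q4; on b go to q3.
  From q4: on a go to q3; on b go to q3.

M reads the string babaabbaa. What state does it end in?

q0 --b--> q1
q1 --a--> q0
q0 --b--> q1
q1 --a--> q0
q0 --a--> q3
q3 --b--> q3
q3 --b--> q3
q3 --a--> q4
q4 --a--> q3

q3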